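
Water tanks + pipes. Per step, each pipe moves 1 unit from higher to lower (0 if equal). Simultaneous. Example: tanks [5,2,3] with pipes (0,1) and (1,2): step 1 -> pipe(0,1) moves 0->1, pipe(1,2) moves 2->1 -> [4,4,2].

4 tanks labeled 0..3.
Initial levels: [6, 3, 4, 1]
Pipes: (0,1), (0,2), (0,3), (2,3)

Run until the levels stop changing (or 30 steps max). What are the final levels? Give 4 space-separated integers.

Step 1: flows [0->1,0->2,0->3,2->3] -> levels [3 4 4 3]
Step 2: flows [1->0,2->0,0=3,2->3] -> levels [5 3 2 4]
Step 3: flows [0->1,0->2,0->3,3->2] -> levels [2 4 4 4]
Step 4: flows [1->0,2->0,3->0,2=3] -> levels [5 3 3 3]
Step 5: flows [0->1,0->2,0->3,2=3] -> levels [2 4 4 4]
  -> period-2 cycle: step 5 state = step 3 state; never stabilizes
  -> state at step 30: (30-3) mod 2 = 1, same as step 4 -> [5 3 3 3]

Answer: 5 3 3 3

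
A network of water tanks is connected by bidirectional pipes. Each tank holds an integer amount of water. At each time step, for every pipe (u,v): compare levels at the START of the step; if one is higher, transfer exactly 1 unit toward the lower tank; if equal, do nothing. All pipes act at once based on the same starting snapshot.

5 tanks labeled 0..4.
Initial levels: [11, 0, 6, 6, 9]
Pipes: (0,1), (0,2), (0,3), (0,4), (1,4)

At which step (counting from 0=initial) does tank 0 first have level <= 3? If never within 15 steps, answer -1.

Step 1: flows [0->1,0->2,0->3,0->4,4->1] -> levels [7 2 7 7 9]
Step 2: flows [0->1,0=2,0=3,4->0,4->1] -> levels [7 4 7 7 7]
Step 3: flows [0->1,0=2,0=3,0=4,4->1] -> levels [6 6 7 7 6]
Step 4: flows [0=1,2->0,3->0,0=4,1=4] -> levels [8 6 6 6 6]
Step 5: flows [0->1,0->2,0->3,0->4,1=4] -> levels [4 7 7 7 7]
Step 6: flows [1->0,2->0,3->0,4->0,1=4] -> levels [8 6 6 6 6]
  -> period-2 cycle (repeats step 4); tank 0 never drops to <=3
Tank 0 never reaches <=3 within 15 steps

Answer: -1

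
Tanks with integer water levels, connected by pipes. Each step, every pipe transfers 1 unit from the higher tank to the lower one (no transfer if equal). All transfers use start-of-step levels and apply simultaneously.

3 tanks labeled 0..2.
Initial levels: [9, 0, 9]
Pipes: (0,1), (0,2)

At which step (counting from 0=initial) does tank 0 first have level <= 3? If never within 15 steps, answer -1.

Step 1: flows [0->1,0=2] -> levels [8 1 9]
Step 2: flows [0->1,2->0] -> levels [8 2 8]
Step 3: flows [0->1,0=2] -> levels [7 3 8]
Step 4: flows [0->1,2->0] -> levels [7 4 7]
Step 5: flows [0->1,0=2] -> levels [6 5 7]
Step 6: flows [0->1,2->0] -> levels [6 6 6]
Step 7: flows [0=1,0=2] -> levels [6 6 6]
  -> stable; tank 0 stays at 6 > 3
Tank 0 never reaches <=3 within 15 steps

Answer: -1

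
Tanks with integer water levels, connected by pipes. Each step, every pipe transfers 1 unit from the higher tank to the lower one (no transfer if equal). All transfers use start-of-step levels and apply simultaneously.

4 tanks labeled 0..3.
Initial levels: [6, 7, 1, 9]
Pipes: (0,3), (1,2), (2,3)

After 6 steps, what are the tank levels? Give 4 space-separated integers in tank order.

Step 1: flows [3->0,1->2,3->2] -> levels [7 6 3 7]
Step 2: flows [0=3,1->2,3->2] -> levels [7 5 5 6]
Step 3: flows [0->3,1=2,3->2] -> levels [6 5 6 6]
Step 4: flows [0=3,2->1,2=3] -> levels [6 6 5 6]
Step 5: flows [0=3,1->2,3->2] -> levels [6 5 7 5]
Step 6: flows [0->3,2->1,2->3] -> levels [5 6 5 7]

Answer: 5 6 5 7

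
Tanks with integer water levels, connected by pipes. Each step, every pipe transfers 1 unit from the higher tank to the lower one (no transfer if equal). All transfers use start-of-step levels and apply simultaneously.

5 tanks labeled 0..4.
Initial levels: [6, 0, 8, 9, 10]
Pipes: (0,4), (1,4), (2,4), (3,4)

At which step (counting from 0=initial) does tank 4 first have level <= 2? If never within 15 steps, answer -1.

Step 1: flows [4->0,4->1,4->2,4->3] -> levels [7 1 9 10 6]
Step 2: flows [0->4,4->1,2->4,3->4] -> levels [6 2 8 9 8]
Step 3: flows [4->0,4->1,2=4,3->4] -> levels [7 3 8 8 7]
Step 4: flows [0=4,4->1,2->4,3->4] -> levels [7 4 7 7 8]
Step 5: flows [4->0,4->1,4->2,4->3] -> levels [8 5 8 8 4]
Step 6: flows [0->4,1->4,2->4,3->4] -> levels [7 4 7 7 8]
  -> period-2 cycle (repeats step 4); tank 4 never drops to <=2
Tank 4 never reaches <=2 within 15 steps

Answer: -1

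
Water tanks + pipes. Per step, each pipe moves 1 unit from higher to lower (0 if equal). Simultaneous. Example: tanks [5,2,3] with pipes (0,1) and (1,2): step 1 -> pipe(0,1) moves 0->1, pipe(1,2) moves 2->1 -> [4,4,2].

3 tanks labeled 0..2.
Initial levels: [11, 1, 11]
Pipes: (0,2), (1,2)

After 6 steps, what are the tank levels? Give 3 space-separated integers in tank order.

Step 1: flows [0=2,2->1] -> levels [11 2 10]
Step 2: flows [0->2,2->1] -> levels [10 3 10]
Step 3: flows [0=2,2->1] -> levels [10 4 9]
Step 4: flows [0->2,2->1] -> levels [9 5 9]
Step 5: flows [0=2,2->1] -> levels [9 6 8]
Step 6: flows [0->2,2->1] -> levels [8 7 8]

Answer: 8 7 8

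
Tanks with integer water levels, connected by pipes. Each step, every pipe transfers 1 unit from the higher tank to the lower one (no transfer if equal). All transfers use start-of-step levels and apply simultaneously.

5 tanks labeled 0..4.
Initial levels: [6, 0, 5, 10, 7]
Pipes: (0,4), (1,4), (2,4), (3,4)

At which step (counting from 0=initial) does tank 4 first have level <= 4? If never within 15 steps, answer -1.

Step 1: flows [4->0,4->1,4->2,3->4] -> levels [7 1 6 9 5]
Step 2: flows [0->4,4->1,2->4,3->4] -> levels [6 2 5 8 7]
Step 3: flows [4->0,4->1,4->2,3->4] -> levels [7 3 6 7 5]
Step 4: flows [0->4,4->1,2->4,3->4] -> levels [6 4 5 6 7]
Step 5: flows [4->0,4->1,4->2,4->3] -> levels [7 5 6 7 3]
Tank 4 first reaches <=4 at step 5

Answer: 5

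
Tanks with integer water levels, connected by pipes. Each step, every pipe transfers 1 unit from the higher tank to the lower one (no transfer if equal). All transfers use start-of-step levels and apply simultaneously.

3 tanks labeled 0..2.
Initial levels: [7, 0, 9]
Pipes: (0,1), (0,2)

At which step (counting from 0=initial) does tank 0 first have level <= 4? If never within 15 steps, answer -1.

Step 1: flows [0->1,2->0] -> levels [7 1 8]
Step 2: flows [0->1,2->0] -> levels [7 2 7]
Step 3: flows [0->1,0=2] -> levels [6 3 7]
Step 4: flows [0->1,2->0] -> levels [6 4 6]
Step 5: flows [0->1,0=2] -> levels [5 5 6]
Step 6: flows [0=1,2->0] -> levels [6 5 5]
Step 7: flows [0->1,0->2] -> levels [4 6 6]
Tank 0 first reaches <=4 at step 7

Answer: 7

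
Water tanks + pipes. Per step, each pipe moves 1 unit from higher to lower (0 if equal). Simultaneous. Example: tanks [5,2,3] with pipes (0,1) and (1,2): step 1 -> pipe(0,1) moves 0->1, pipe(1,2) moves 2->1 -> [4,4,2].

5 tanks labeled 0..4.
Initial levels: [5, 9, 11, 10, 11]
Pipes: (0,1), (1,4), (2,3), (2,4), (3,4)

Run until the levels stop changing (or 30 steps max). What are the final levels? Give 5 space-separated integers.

Step 1: flows [1->0,4->1,2->3,2=4,4->3] -> levels [6 9 10 12 9]
Step 2: flows [1->0,1=4,3->2,2->4,3->4] -> levels [7 8 10 10 11]
Step 3: flows [1->0,4->1,2=3,4->2,4->3] -> levels [8 8 11 11 8]
Step 4: flows [0=1,1=4,2=3,2->4,3->4] -> levels [8 8 10 10 10]
Step 5: flows [0=1,4->1,2=3,2=4,3=4] -> levels [8 9 10 10 9]
Step 6: flows [1->0,1=4,2=3,2->4,3->4] -> levels [9 8 9 9 11]
Step 7: flows [0->1,4->1,2=3,4->2,4->3] -> levels [8 10 10 10 8]
Step 8: flows [1->0,1->4,2=3,2->4,3->4] -> levels [9 8 9 9 11]
  -> period-2 cycle: step 8 state = step 6 state; never stabilizes
  -> state at step 30: (30-6) mod 2 = 0, same as step 6 -> [9 8 9 9 11]

Answer: 9 8 9 9 11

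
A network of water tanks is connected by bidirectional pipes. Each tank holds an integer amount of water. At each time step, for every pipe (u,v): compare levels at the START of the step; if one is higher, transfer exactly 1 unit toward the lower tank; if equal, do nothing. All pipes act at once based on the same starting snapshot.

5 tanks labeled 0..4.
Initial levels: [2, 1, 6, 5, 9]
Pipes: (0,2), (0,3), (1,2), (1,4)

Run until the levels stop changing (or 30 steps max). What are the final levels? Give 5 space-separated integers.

Answer: 5 6 4 3 5

Derivation:
Step 1: flows [2->0,3->0,2->1,4->1] -> levels [4 3 4 4 8]
Step 2: flows [0=2,0=3,2->1,4->1] -> levels [4 5 3 4 7]
Step 3: flows [0->2,0=3,1->2,4->1] -> levels [3 5 5 4 6]
Step 4: flows [2->0,3->0,1=2,4->1] -> levels [5 6 4 3 5]
Step 5: flows [0->2,0->3,1->2,1->4] -> levels [3 4 6 4 6]
Step 6: flows [2->0,3->0,2->1,4->1] -> levels [5 6 4 3 5]
  -> period-2 cycle: step 6 state = step 4 state; never stabilizes
  -> state at step 30: (30-4) mod 2 = 0, same as step 4 -> [5 6 4 3 5]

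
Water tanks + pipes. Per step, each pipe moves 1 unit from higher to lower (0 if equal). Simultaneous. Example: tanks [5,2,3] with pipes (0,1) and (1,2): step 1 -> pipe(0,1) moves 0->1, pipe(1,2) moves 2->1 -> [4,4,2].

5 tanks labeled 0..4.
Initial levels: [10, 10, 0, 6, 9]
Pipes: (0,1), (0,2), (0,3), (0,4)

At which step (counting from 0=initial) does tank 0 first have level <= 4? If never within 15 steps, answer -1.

Step 1: flows [0=1,0->2,0->3,0->4] -> levels [7 10 1 7 10]
Step 2: flows [1->0,0->2,0=3,4->0] -> levels [8 9 2 7 9]
Step 3: flows [1->0,0->2,0->3,4->0] -> levels [8 8 3 8 8]
Step 4: flows [0=1,0->2,0=3,0=4] -> levels [7 8 4 8 8]
Step 5: flows [1->0,0->2,3->0,4->0] -> levels [9 7 5 7 7]
Step 6: flows [0->1,0->2,0->3,0->4] -> levels [5 8 6 8 8]
Step 7: flows [1->0,2->0,3->0,4->0] -> levels [9 7 5 7 7]
  -> period-2 cycle (repeats step 5); tank 0 never drops to <=4
Tank 0 never reaches <=4 within 15 steps

Answer: -1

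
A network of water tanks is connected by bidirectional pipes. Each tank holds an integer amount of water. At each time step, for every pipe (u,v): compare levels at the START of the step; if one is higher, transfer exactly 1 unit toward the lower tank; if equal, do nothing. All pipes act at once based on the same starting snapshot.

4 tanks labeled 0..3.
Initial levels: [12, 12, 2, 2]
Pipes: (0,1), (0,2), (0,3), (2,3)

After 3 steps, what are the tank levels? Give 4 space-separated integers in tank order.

Step 1: flows [0=1,0->2,0->3,2=3] -> levels [10 12 3 3]
Step 2: flows [1->0,0->2,0->3,2=3] -> levels [9 11 4 4]
Step 3: flows [1->0,0->2,0->3,2=3] -> levels [8 10 5 5]

Answer: 8 10 5 5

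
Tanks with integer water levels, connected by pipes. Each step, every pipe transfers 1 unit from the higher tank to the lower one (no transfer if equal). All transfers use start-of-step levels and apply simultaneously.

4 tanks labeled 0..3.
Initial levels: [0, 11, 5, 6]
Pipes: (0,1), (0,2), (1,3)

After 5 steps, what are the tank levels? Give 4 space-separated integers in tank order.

Step 1: flows [1->0,2->0,1->3] -> levels [2 9 4 7]
Step 2: flows [1->0,2->0,1->3] -> levels [4 7 3 8]
Step 3: flows [1->0,0->2,3->1] -> levels [4 7 4 7]
Step 4: flows [1->0,0=2,1=3] -> levels [5 6 4 7]
Step 5: flows [1->0,0->2,3->1] -> levels [5 6 5 6]

Answer: 5 6 5 6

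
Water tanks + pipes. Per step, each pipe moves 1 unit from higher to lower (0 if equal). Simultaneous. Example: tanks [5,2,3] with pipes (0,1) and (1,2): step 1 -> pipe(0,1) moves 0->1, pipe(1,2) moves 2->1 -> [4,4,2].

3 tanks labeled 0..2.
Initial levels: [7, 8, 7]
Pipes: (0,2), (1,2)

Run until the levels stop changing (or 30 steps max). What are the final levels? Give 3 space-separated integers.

Step 1: flows [0=2,1->2] -> levels [7 7 8]
Step 2: flows [2->0,2->1] -> levels [8 8 6]
Step 3: flows [0->2,1->2] -> levels [7 7 8]
  -> period-2 cycle: step 3 state = step 1 state; never stabilizes
  -> state at step 30: (30-1) mod 2 = 1, same as step 2 -> [8 8 6]

Answer: 8 8 6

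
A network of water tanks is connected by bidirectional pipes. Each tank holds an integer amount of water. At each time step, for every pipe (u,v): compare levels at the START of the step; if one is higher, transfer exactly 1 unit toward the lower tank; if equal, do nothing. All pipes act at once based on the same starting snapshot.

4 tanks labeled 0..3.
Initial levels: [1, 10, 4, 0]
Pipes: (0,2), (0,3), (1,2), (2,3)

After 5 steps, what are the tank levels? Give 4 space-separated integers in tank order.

Answer: 3 5 4 3

Derivation:
Step 1: flows [2->0,0->3,1->2,2->3] -> levels [1 9 3 2]
Step 2: flows [2->0,3->0,1->2,2->3] -> levels [3 8 2 2]
Step 3: flows [0->2,0->3,1->2,2=3] -> levels [1 7 4 3]
Step 4: flows [2->0,3->0,1->2,2->3] -> levels [3 6 3 3]
Step 5: flows [0=2,0=3,1->2,2=3] -> levels [3 5 4 3]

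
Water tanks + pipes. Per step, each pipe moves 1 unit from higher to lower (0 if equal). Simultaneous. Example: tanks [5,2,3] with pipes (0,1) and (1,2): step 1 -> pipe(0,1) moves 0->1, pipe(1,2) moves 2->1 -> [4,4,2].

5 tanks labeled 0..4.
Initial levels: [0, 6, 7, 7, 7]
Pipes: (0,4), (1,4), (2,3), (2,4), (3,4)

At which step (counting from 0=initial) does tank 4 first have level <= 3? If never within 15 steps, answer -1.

Step 1: flows [4->0,4->1,2=3,2=4,3=4] -> levels [1 7 7 7 5]
Step 2: flows [4->0,1->4,2=3,2->4,3->4] -> levels [2 6 6 6 7]
Step 3: flows [4->0,4->1,2=3,4->2,4->3] -> levels [3 7 7 7 3]
Tank 4 first reaches <=3 at step 3

Answer: 3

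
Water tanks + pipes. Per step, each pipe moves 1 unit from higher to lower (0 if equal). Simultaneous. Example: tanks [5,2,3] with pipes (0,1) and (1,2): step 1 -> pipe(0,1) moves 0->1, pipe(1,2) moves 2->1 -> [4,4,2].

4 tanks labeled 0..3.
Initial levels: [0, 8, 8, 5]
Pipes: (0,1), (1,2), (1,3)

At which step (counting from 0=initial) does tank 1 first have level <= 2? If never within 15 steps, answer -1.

Answer: -1

Derivation:
Step 1: flows [1->0,1=2,1->3] -> levels [1 6 8 6]
Step 2: flows [1->0,2->1,1=3] -> levels [2 6 7 6]
Step 3: flows [1->0,2->1,1=3] -> levels [3 6 6 6]
Step 4: flows [1->0,1=2,1=3] -> levels [4 5 6 6]
Step 5: flows [1->0,2->1,3->1] -> levels [5 6 5 5]
Step 6: flows [1->0,1->2,1->3] -> levels [6 3 6 6]
Step 7: flows [0->1,2->1,3->1] -> levels [5 6 5 5]
  -> period-2 cycle (repeats step 5); tank 1 never drops to <=2
Tank 1 never reaches <=2 within 15 steps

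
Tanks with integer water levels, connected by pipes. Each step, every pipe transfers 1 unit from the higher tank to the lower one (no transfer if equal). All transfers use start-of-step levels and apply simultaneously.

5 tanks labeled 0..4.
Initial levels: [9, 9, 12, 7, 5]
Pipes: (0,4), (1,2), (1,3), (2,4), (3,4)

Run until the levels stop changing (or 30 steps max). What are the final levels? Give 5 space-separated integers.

Step 1: flows [0->4,2->1,1->3,2->4,3->4] -> levels [8 9 10 7 8]
Step 2: flows [0=4,2->1,1->3,2->4,4->3] -> levels [8 9 8 9 8]
Step 3: flows [0=4,1->2,1=3,2=4,3->4] -> levels [8 8 9 8 9]
Step 4: flows [4->0,2->1,1=3,2=4,4->3] -> levels [9 9 8 9 7]
Step 5: flows [0->4,1->2,1=3,2->4,3->4] -> levels [8 8 8 8 10]
Step 6: flows [4->0,1=2,1=3,4->2,4->3] -> levels [9 8 9 9 7]
Step 7: flows [0->4,2->1,3->1,2->4,3->4] -> levels [8 10 7 7 10]
Step 8: flows [4->0,1->2,1->3,4->2,4->3] -> levels [9 8 9 9 7]
  -> period-2 cycle: step 8 state = step 6 state; never stabilizes
  -> state at step 30: (30-6) mod 2 = 0, same as step 6 -> [9 8 9 9 7]

Answer: 9 8 9 9 7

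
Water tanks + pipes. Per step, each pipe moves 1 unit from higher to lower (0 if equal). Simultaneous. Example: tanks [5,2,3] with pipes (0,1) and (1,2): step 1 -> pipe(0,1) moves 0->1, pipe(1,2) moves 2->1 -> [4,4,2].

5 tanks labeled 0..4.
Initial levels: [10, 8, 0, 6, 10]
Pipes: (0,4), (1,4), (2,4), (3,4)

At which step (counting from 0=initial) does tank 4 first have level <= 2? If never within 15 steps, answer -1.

Step 1: flows [0=4,4->1,4->2,4->3] -> levels [10 9 1 7 7]
Step 2: flows [0->4,1->4,4->2,3=4] -> levels [9 8 2 7 8]
Step 3: flows [0->4,1=4,4->2,4->3] -> levels [8 8 3 8 7]
Step 4: flows [0->4,1->4,4->2,3->4] -> levels [7 7 4 7 9]
Step 5: flows [4->0,4->1,4->2,4->3] -> levels [8 8 5 8 5]
Step 6: flows [0->4,1->4,2=4,3->4] -> levels [7 7 5 7 8]
Step 7: flows [4->0,4->1,4->2,4->3] -> levels [8 8 6 8 4]
Step 8: flows [0->4,1->4,2->4,3->4] -> levels [7 7 5 7 8]
  -> period-2 cycle (repeats step 6); tank 4 never drops to <=2
Tank 4 never reaches <=2 within 15 steps

Answer: -1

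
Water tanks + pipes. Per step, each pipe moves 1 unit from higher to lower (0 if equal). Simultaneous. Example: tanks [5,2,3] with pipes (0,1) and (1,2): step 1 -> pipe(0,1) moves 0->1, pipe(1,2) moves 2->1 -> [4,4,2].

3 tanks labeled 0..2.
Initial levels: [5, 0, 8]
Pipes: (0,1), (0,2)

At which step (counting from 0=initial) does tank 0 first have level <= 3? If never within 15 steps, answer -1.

Answer: 6

Derivation:
Step 1: flows [0->1,2->0] -> levels [5 1 7]
Step 2: flows [0->1,2->0] -> levels [5 2 6]
Step 3: flows [0->1,2->0] -> levels [5 3 5]
Step 4: flows [0->1,0=2] -> levels [4 4 5]
Step 5: flows [0=1,2->0] -> levels [5 4 4]
Step 6: flows [0->1,0->2] -> levels [3 5 5]
Tank 0 first reaches <=3 at step 6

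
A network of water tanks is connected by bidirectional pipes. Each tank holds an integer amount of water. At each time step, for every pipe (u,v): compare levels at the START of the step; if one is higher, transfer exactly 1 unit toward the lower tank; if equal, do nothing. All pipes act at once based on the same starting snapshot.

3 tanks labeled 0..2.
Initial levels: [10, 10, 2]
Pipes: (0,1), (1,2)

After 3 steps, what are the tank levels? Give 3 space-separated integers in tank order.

Step 1: flows [0=1,1->2] -> levels [10 9 3]
Step 2: flows [0->1,1->2] -> levels [9 9 4]
Step 3: flows [0=1,1->2] -> levels [9 8 5]

Answer: 9 8 5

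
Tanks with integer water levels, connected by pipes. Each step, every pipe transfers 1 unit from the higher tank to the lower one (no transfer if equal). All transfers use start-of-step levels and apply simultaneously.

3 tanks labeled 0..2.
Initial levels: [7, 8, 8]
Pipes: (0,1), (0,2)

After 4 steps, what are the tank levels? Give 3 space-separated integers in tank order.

Answer: 7 8 8

Derivation:
Step 1: flows [1->0,2->0] -> levels [9 7 7]
Step 2: flows [0->1,0->2] -> levels [7 8 8]
  -> period-2 cycle: step 2 state = step 0 state
  -> state at step 4: (4-0) mod 2 = 0, same as step 0 -> [7 8 8]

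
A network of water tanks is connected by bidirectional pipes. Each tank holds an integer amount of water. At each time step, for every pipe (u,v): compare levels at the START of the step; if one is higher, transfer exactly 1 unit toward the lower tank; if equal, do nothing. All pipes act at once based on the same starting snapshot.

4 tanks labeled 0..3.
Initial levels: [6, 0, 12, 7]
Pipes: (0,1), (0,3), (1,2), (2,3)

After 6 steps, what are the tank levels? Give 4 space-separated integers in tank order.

Step 1: flows [0->1,3->0,2->1,2->3] -> levels [6 2 10 7]
Step 2: flows [0->1,3->0,2->1,2->3] -> levels [6 4 8 7]
Step 3: flows [0->1,3->0,2->1,2->3] -> levels [6 6 6 7]
Step 4: flows [0=1,3->0,1=2,3->2] -> levels [7 6 7 5]
Step 5: flows [0->1,0->3,2->1,2->3] -> levels [5 8 5 7]
Step 6: flows [1->0,3->0,1->2,3->2] -> levels [7 6 7 5]

Answer: 7 6 7 5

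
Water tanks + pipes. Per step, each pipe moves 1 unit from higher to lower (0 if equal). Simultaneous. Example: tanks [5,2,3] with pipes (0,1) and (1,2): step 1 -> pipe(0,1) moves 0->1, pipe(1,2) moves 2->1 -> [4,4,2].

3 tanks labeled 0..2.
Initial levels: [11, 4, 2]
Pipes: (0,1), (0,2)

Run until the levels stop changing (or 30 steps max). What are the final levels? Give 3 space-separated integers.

Answer: 7 5 5

Derivation:
Step 1: flows [0->1,0->2] -> levels [9 5 3]
Step 2: flows [0->1,0->2] -> levels [7 6 4]
Step 3: flows [0->1,0->2] -> levels [5 7 5]
Step 4: flows [1->0,0=2] -> levels [6 6 5]
Step 5: flows [0=1,0->2] -> levels [5 6 6]
Step 6: flows [1->0,2->0] -> levels [7 5 5]
Step 7: flows [0->1,0->2] -> levels [5 6 6]
  -> period-2 cycle: step 7 state = step 5 state; never stabilizes
  -> state at step 30: (30-5) mod 2 = 1, same as step 6 -> [7 5 5]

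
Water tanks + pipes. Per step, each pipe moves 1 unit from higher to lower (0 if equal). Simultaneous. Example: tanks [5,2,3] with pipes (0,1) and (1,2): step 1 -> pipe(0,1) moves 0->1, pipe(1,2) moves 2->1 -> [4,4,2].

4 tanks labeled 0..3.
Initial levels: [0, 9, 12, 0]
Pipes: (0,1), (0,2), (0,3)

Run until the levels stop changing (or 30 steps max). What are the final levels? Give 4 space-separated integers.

Step 1: flows [1->0,2->0,0=3] -> levels [2 8 11 0]
Step 2: flows [1->0,2->0,0->3] -> levels [3 7 10 1]
Step 3: flows [1->0,2->0,0->3] -> levels [4 6 9 2]
Step 4: flows [1->0,2->0,0->3] -> levels [5 5 8 3]
Step 5: flows [0=1,2->0,0->3] -> levels [5 5 7 4]
Step 6: flows [0=1,2->0,0->3] -> levels [5 5 6 5]
Step 7: flows [0=1,2->0,0=3] -> levels [6 5 5 5]
Step 8: flows [0->1,0->2,0->3] -> levels [3 6 6 6]
Step 9: flows [1->0,2->0,3->0] -> levels [6 5 5 5]
  -> period-2 cycle: step 9 state = step 7 state; never stabilizes
  -> state at step 30: (30-7) mod 2 = 1, same as step 8 -> [3 6 6 6]

Answer: 3 6 6 6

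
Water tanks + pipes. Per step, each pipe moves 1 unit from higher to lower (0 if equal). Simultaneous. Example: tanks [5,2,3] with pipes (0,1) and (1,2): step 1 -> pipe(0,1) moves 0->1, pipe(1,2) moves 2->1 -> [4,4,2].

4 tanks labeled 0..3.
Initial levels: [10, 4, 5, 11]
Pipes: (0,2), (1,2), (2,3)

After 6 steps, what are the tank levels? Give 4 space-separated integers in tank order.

Answer: 8 8 6 8

Derivation:
Step 1: flows [0->2,2->1,3->2] -> levels [9 5 6 10]
Step 2: flows [0->2,2->1,3->2] -> levels [8 6 7 9]
Step 3: flows [0->2,2->1,3->2] -> levels [7 7 8 8]
Step 4: flows [2->0,2->1,2=3] -> levels [8 8 6 8]
Step 5: flows [0->2,1->2,3->2] -> levels [7 7 9 7]
Step 6: flows [2->0,2->1,2->3] -> levels [8 8 6 8]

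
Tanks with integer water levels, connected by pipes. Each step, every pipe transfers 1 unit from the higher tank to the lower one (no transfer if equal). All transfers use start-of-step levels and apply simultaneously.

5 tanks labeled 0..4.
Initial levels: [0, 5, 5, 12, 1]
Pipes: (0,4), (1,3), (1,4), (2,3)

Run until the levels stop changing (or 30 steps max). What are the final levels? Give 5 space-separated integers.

Answer: 5 5 6 4 3

Derivation:
Step 1: flows [4->0,3->1,1->4,3->2] -> levels [1 5 6 10 1]
Step 2: flows [0=4,3->1,1->4,3->2] -> levels [1 5 7 8 2]
Step 3: flows [4->0,3->1,1->4,3->2] -> levels [2 5 8 6 2]
Step 4: flows [0=4,3->1,1->4,2->3] -> levels [2 5 7 6 3]
Step 5: flows [4->0,3->1,1->4,2->3] -> levels [3 5 6 6 3]
Step 6: flows [0=4,3->1,1->4,2=3] -> levels [3 5 6 5 4]
Step 7: flows [4->0,1=3,1->4,2->3] -> levels [4 4 5 6 4]
Step 8: flows [0=4,3->1,1=4,3->2] -> levels [4 5 6 4 4]
Step 9: flows [0=4,1->3,1->4,2->3] -> levels [4 3 5 6 5]
Step 10: flows [4->0,3->1,4->1,3->2] -> levels [5 5 6 4 3]
Step 11: flows [0->4,1->3,1->4,2->3] -> levels [4 3 5 6 5]
  -> period-2 cycle: step 11 state = step 9 state; never stabilizes
  -> state at step 30: (30-9) mod 2 = 1, same as step 10 -> [5 5 6 4 3]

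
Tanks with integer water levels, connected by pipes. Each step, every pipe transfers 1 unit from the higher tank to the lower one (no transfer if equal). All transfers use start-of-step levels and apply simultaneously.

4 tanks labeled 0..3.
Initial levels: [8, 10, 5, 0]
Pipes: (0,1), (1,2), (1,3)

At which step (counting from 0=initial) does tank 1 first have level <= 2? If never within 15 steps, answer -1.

Step 1: flows [1->0,1->2,1->3] -> levels [9 7 6 1]
Step 2: flows [0->1,1->2,1->3] -> levels [8 6 7 2]
Step 3: flows [0->1,2->1,1->3] -> levels [7 7 6 3]
Step 4: flows [0=1,1->2,1->3] -> levels [7 5 7 4]
Step 5: flows [0->1,2->1,1->3] -> levels [6 6 6 5]
Step 6: flows [0=1,1=2,1->3] -> levels [6 5 6 6]
Step 7: flows [0->1,2->1,3->1] -> levels [5 8 5 5]
Step 8: flows [1->0,1->2,1->3] -> levels [6 5 6 6]
  -> period-2 cycle (repeats step 6); tank 1 never drops to <=2
Tank 1 never reaches <=2 within 15 steps

Answer: -1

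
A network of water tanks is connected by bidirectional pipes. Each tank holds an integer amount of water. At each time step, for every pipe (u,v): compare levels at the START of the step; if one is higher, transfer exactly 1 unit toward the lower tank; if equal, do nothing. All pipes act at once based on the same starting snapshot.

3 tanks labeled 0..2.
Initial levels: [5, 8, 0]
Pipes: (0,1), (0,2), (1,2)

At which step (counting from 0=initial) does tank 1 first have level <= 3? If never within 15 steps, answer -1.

Step 1: flows [1->0,0->2,1->2] -> levels [5 6 2]
Step 2: flows [1->0,0->2,1->2] -> levels [5 4 4]
Step 3: flows [0->1,0->2,1=2] -> levels [3 5 5]
Step 4: flows [1->0,2->0,1=2] -> levels [5 4 4]
  -> period-2 cycle (repeats step 2); tank 1 never drops to <=3
Tank 1 never reaches <=3 within 15 steps

Answer: -1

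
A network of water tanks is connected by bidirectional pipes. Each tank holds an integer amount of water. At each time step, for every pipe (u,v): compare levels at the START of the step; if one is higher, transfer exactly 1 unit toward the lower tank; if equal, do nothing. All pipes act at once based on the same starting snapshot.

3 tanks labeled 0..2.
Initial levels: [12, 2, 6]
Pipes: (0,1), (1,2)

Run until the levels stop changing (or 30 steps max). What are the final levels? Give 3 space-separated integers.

Step 1: flows [0->1,2->1] -> levels [11 4 5]
Step 2: flows [0->1,2->1] -> levels [10 6 4]
Step 3: flows [0->1,1->2] -> levels [9 6 5]
Step 4: flows [0->1,1->2] -> levels [8 6 6]
Step 5: flows [0->1,1=2] -> levels [7 7 6]
Step 6: flows [0=1,1->2] -> levels [7 6 7]
Step 7: flows [0->1,2->1] -> levels [6 8 6]
Step 8: flows [1->0,1->2] -> levels [7 6 7]
  -> period-2 cycle: step 8 state = step 6 state; never stabilizes
  -> state at step 30: (30-6) mod 2 = 0, same as step 6 -> [7 6 7]

Answer: 7 6 7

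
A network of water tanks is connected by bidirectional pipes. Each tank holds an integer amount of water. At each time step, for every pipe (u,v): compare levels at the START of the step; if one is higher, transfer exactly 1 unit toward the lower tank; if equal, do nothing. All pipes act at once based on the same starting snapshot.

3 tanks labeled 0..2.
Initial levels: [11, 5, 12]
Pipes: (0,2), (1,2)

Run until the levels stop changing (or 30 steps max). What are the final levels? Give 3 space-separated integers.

Step 1: flows [2->0,2->1] -> levels [12 6 10]
Step 2: flows [0->2,2->1] -> levels [11 7 10]
Step 3: flows [0->2,2->1] -> levels [10 8 10]
Step 4: flows [0=2,2->1] -> levels [10 9 9]
Step 5: flows [0->2,1=2] -> levels [9 9 10]
Step 6: flows [2->0,2->1] -> levels [10 10 8]
Step 7: flows [0->2,1->2] -> levels [9 9 10]
  -> period-2 cycle: step 7 state = step 5 state; never stabilizes
  -> state at step 30: (30-5) mod 2 = 1, same as step 6 -> [10 10 8]

Answer: 10 10 8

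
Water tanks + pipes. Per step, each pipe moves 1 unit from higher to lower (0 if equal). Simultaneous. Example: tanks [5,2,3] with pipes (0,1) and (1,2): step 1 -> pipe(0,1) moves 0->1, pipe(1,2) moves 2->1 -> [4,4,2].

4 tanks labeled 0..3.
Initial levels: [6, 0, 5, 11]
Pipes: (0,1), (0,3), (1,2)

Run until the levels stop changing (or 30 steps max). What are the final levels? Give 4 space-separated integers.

Step 1: flows [0->1,3->0,2->1] -> levels [6 2 4 10]
Step 2: flows [0->1,3->0,2->1] -> levels [6 4 3 9]
Step 3: flows [0->1,3->0,1->2] -> levels [6 4 4 8]
Step 4: flows [0->1,3->0,1=2] -> levels [6 5 4 7]
Step 5: flows [0->1,3->0,1->2] -> levels [6 5 5 6]
Step 6: flows [0->1,0=3,1=2] -> levels [5 6 5 6]
Step 7: flows [1->0,3->0,1->2] -> levels [7 4 6 5]
Step 8: flows [0->1,0->3,2->1] -> levels [5 6 5 6]
  -> period-2 cycle: step 8 state = step 6 state; never stabilizes
  -> state at step 30: (30-6) mod 2 = 0, same as step 6 -> [5 6 5 6]

Answer: 5 6 5 6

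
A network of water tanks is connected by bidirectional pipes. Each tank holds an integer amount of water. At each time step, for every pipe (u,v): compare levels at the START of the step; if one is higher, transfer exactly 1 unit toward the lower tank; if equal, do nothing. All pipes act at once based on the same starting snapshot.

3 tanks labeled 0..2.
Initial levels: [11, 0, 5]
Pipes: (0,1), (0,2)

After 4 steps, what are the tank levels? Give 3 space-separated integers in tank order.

Step 1: flows [0->1,0->2] -> levels [9 1 6]
Step 2: flows [0->1,0->2] -> levels [7 2 7]
Step 3: flows [0->1,0=2] -> levels [6 3 7]
Step 4: flows [0->1,2->0] -> levels [6 4 6]

Answer: 6 4 6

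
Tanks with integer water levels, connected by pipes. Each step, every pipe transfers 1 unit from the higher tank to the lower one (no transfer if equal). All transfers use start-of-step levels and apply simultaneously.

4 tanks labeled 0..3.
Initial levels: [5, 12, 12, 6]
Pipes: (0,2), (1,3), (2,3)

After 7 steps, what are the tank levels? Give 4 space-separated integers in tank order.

Step 1: flows [2->0,1->3,2->3] -> levels [6 11 10 8]
Step 2: flows [2->0,1->3,2->3] -> levels [7 10 8 10]
Step 3: flows [2->0,1=3,3->2] -> levels [8 10 8 9]
Step 4: flows [0=2,1->3,3->2] -> levels [8 9 9 9]
Step 5: flows [2->0,1=3,2=3] -> levels [9 9 8 9]
Step 6: flows [0->2,1=3,3->2] -> levels [8 9 10 8]
Step 7: flows [2->0,1->3,2->3] -> levels [9 8 8 10]

Answer: 9 8 8 10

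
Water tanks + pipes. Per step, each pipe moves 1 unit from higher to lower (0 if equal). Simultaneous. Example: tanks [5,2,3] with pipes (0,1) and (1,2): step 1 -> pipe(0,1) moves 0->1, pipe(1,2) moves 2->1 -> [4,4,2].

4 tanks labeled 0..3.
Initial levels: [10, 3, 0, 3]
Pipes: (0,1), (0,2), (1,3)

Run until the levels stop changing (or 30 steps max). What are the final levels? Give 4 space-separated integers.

Answer: 5 3 3 5

Derivation:
Step 1: flows [0->1,0->2,1=3] -> levels [8 4 1 3]
Step 2: flows [0->1,0->2,1->3] -> levels [6 4 2 4]
Step 3: flows [0->1,0->2,1=3] -> levels [4 5 3 4]
Step 4: flows [1->0,0->2,1->3] -> levels [4 3 4 5]
Step 5: flows [0->1,0=2,3->1] -> levels [3 5 4 4]
Step 6: flows [1->0,2->0,1->3] -> levels [5 3 3 5]
Step 7: flows [0->1,0->2,3->1] -> levels [3 5 4 4]
  -> period-2 cycle: step 7 state = step 5 state; never stabilizes
  -> state at step 30: (30-5) mod 2 = 1, same as step 6 -> [5 3 3 5]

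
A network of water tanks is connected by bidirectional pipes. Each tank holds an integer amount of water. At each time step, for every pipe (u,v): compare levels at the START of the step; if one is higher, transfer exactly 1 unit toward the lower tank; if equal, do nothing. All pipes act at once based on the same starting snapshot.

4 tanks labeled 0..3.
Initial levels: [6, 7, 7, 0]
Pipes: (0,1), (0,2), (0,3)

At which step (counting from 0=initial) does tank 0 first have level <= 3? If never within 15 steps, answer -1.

Step 1: flows [1->0,2->0,0->3] -> levels [7 6 6 1]
Step 2: flows [0->1,0->2,0->3] -> levels [4 7 7 2]
Step 3: flows [1->0,2->0,0->3] -> levels [5 6 6 3]
Step 4: flows [1->0,2->0,0->3] -> levels [6 5 5 4]
Step 5: flows [0->1,0->2,0->3] -> levels [3 6 6 5]
Tank 0 first reaches <=3 at step 5

Answer: 5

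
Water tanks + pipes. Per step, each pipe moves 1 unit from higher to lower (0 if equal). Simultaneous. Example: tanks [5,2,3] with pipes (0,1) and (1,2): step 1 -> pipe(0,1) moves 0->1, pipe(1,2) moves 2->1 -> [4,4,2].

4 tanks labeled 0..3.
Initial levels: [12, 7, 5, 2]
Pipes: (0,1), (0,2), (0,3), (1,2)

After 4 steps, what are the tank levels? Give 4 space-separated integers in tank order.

Step 1: flows [0->1,0->2,0->3,1->2] -> levels [9 7 7 3]
Step 2: flows [0->1,0->2,0->3,1=2] -> levels [6 8 8 4]
Step 3: flows [1->0,2->0,0->3,1=2] -> levels [7 7 7 5]
Step 4: flows [0=1,0=2,0->3,1=2] -> levels [6 7 7 6]

Answer: 6 7 7 6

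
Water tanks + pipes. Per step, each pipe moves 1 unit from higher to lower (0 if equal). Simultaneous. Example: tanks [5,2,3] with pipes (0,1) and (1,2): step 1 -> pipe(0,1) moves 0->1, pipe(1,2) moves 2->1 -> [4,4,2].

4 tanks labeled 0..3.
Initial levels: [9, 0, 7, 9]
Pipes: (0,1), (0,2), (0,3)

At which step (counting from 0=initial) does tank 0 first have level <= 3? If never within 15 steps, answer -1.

Step 1: flows [0->1,0->2,0=3] -> levels [7 1 8 9]
Step 2: flows [0->1,2->0,3->0] -> levels [8 2 7 8]
Step 3: flows [0->1,0->2,0=3] -> levels [6 3 8 8]
Step 4: flows [0->1,2->0,3->0] -> levels [7 4 7 7]
Step 5: flows [0->1,0=2,0=3] -> levels [6 5 7 7]
Step 6: flows [0->1,2->0,3->0] -> levels [7 6 6 6]
Step 7: flows [0->1,0->2,0->3] -> levels [4 7 7 7]
Step 8: flows [1->0,2->0,3->0] -> levels [7 6 6 6]
  -> period-2 cycle (repeats step 6); tank 0 never drops to <=3
Tank 0 never reaches <=3 within 15 steps

Answer: -1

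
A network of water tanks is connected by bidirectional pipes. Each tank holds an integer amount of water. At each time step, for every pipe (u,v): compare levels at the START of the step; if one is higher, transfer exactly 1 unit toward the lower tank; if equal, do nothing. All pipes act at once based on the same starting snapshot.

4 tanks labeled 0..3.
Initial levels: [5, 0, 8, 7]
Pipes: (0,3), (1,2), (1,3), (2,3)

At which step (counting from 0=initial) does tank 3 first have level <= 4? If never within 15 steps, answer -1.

Step 1: flows [3->0,2->1,3->1,2->3] -> levels [6 2 6 6]
Step 2: flows [0=3,2->1,3->1,2=3] -> levels [6 4 5 5]
Step 3: flows [0->3,2->1,3->1,2=3] -> levels [5 6 4 5]
Step 4: flows [0=3,1->2,1->3,3->2] -> levels [5 4 6 5]
Step 5: flows [0=3,2->1,3->1,2->3] -> levels [5 6 4 5]
  -> period-2 cycle (repeats step 3); tank 3 never drops to <=4
Tank 3 never reaches <=4 within 15 steps

Answer: -1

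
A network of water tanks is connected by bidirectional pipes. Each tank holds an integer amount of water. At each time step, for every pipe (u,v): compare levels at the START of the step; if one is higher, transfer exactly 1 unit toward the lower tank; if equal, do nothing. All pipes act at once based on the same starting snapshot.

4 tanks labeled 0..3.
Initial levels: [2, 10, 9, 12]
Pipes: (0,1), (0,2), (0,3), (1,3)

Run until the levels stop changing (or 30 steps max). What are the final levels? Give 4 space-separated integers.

Step 1: flows [1->0,2->0,3->0,3->1] -> levels [5 10 8 10]
Step 2: flows [1->0,2->0,3->0,1=3] -> levels [8 9 7 9]
Step 3: flows [1->0,0->2,3->0,1=3] -> levels [9 8 8 8]
Step 4: flows [0->1,0->2,0->3,1=3] -> levels [6 9 9 9]
Step 5: flows [1->0,2->0,3->0,1=3] -> levels [9 8 8 8]
  -> period-2 cycle: step 5 state = step 3 state; never stabilizes
  -> state at step 30: (30-3) mod 2 = 1, same as step 4 -> [6 9 9 9]

Answer: 6 9 9 9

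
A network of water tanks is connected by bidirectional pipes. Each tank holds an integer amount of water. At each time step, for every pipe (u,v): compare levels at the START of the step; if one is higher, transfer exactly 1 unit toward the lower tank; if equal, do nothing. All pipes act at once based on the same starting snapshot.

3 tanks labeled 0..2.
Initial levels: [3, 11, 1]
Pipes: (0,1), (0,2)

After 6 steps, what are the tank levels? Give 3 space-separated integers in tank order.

Step 1: flows [1->0,0->2] -> levels [3 10 2]
Step 2: flows [1->0,0->2] -> levels [3 9 3]
Step 3: flows [1->0,0=2] -> levels [4 8 3]
Step 4: flows [1->0,0->2] -> levels [4 7 4]
Step 5: flows [1->0,0=2] -> levels [5 6 4]
Step 6: flows [1->0,0->2] -> levels [5 5 5]

Answer: 5 5 5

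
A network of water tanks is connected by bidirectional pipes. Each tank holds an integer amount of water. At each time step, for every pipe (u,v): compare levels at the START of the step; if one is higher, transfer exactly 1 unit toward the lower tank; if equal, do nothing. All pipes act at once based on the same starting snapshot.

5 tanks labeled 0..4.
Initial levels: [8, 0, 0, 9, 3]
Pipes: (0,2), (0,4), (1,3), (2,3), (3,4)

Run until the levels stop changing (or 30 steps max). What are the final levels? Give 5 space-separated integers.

Step 1: flows [0->2,0->4,3->1,3->2,3->4] -> levels [6 1 2 6 5]
Step 2: flows [0->2,0->4,3->1,3->2,3->4] -> levels [4 2 4 3 7]
Step 3: flows [0=2,4->0,3->1,2->3,4->3] -> levels [5 3 3 4 5]
Step 4: flows [0->2,0=4,3->1,3->2,4->3] -> levels [4 4 5 3 4]
Step 5: flows [2->0,0=4,1->3,2->3,4->3] -> levels [5 3 3 6 3]
Step 6: flows [0->2,0->4,3->1,3->2,3->4] -> levels [3 4 5 3 5]
Step 7: flows [2->0,4->0,1->3,2->3,4->3] -> levels [5 3 3 6 3]
  -> period-2 cycle: step 7 state = step 5 state; never stabilizes
  -> state at step 30: (30-5) mod 2 = 1, same as step 6 -> [3 4 5 3 5]

Answer: 3 4 5 3 5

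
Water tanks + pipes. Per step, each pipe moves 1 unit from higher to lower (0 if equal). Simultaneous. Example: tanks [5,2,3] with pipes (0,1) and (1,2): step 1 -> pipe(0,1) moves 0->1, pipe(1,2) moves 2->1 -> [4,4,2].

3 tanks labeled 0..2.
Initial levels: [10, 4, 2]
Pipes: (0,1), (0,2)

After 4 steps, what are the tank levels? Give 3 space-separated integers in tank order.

Step 1: flows [0->1,0->2] -> levels [8 5 3]
Step 2: flows [0->1,0->2] -> levels [6 6 4]
Step 3: flows [0=1,0->2] -> levels [5 6 5]
Step 4: flows [1->0,0=2] -> levels [6 5 5]

Answer: 6 5 5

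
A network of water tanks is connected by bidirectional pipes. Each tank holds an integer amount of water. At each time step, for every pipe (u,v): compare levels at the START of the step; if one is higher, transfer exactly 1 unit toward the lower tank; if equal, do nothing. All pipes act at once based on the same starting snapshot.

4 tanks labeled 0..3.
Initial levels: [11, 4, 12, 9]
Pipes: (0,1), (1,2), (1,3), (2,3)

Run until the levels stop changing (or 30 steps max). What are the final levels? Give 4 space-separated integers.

Answer: 9 10 8 9

Derivation:
Step 1: flows [0->1,2->1,3->1,2->3] -> levels [10 7 10 9]
Step 2: flows [0->1,2->1,3->1,2->3] -> levels [9 10 8 9]
Step 3: flows [1->0,1->2,1->3,3->2] -> levels [10 7 10 9]
  -> period-2 cycle: step 3 state = step 1 state; never stabilizes
  -> state at step 30: (30-1) mod 2 = 1, same as step 2 -> [9 10 8 9]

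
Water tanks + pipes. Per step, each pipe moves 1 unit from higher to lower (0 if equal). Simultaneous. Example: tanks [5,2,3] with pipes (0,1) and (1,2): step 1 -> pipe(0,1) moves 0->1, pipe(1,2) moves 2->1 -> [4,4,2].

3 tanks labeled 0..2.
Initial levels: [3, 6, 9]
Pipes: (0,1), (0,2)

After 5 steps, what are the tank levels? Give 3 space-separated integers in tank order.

Step 1: flows [1->0,2->0] -> levels [5 5 8]
Step 2: flows [0=1,2->0] -> levels [6 5 7]
Step 3: flows [0->1,2->0] -> levels [6 6 6]
Step 4: flows [0=1,0=2] -> levels [6 6 6]
  -> stable; steps 5..5 unchanged -> [6 6 6]

Answer: 6 6 6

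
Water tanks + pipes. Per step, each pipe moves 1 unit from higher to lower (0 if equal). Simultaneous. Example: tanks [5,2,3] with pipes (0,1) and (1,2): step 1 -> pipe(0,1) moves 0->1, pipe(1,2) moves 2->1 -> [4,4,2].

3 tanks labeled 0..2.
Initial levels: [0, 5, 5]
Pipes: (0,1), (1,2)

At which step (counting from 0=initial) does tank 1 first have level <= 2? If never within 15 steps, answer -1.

Step 1: flows [1->0,1=2] -> levels [1 4 5]
Step 2: flows [1->0,2->1] -> levels [2 4 4]
Step 3: flows [1->0,1=2] -> levels [3 3 4]
Step 4: flows [0=1,2->1] -> levels [3 4 3]
Step 5: flows [1->0,1->2] -> levels [4 2 4]
Tank 1 first reaches <=2 at step 5

Answer: 5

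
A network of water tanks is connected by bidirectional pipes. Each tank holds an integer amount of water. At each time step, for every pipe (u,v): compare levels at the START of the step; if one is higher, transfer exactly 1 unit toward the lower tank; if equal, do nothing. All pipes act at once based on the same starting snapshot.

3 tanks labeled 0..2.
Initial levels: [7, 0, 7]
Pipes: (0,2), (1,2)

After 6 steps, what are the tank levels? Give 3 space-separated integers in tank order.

Step 1: flows [0=2,2->1] -> levels [7 1 6]
Step 2: flows [0->2,2->1] -> levels [6 2 6]
Step 3: flows [0=2,2->1] -> levels [6 3 5]
Step 4: flows [0->2,2->1] -> levels [5 4 5]
Step 5: flows [0=2,2->1] -> levels [5 5 4]
Step 6: flows [0->2,1->2] -> levels [4 4 6]

Answer: 4 4 6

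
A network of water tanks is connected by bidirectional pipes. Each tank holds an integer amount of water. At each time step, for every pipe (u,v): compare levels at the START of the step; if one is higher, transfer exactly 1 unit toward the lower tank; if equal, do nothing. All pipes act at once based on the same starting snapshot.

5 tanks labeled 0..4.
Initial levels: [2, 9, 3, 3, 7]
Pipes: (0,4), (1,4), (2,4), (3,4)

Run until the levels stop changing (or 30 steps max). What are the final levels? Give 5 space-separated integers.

Step 1: flows [4->0,1->4,4->2,4->3] -> levels [3 8 4 4 5]
Step 2: flows [4->0,1->4,4->2,4->3] -> levels [4 7 5 5 3]
Step 3: flows [0->4,1->4,2->4,3->4] -> levels [3 6 4 4 7]
Step 4: flows [4->0,4->1,4->2,4->3] -> levels [4 7 5 5 3]
  -> period-2 cycle: step 4 state = step 2 state; never stabilizes
  -> state at step 30: (30-2) mod 2 = 0, same as step 2 -> [4 7 5 5 3]

Answer: 4 7 5 5 3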